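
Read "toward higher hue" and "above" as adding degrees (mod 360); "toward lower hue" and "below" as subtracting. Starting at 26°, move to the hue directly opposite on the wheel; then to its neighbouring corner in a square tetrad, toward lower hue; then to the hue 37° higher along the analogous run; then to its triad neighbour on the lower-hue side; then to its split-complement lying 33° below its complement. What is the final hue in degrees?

+180° (complement): 26 + 180 = 206°
−90° (square ↓): 206 − 90 = 116°
+37° (analog 37° ↑): 116 + 37 = 153°
−120° (triadic ↓): 153 − 120 = 33°
+147° (split-comp 33° ↓): 33 + 147 = 180°

180°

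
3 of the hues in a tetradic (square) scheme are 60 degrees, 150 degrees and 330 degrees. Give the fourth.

A square tetradic scheme places four hues every 90°.
The full set through 60° is {60°, 150°, 240°, 330°}.
Given {60°, 150°, 330°}, the missing hue is 240°.

240°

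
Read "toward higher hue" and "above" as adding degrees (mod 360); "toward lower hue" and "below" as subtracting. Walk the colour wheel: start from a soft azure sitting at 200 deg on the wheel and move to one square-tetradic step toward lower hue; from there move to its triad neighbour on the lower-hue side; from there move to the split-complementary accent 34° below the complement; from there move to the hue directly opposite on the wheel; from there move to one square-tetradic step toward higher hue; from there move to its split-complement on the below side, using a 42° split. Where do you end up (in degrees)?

−90° (square ↓): 200 − 90 = 110°
−120° (triadic ↓): 110 − 120 = -10 → -10 + 360 = 350°
+146° (split-comp 34° ↓): 350 + 146 = 496 → 496 − 360 = 136°
+180° (complement): 136 + 180 = 316°
+90° (square ↑): 316 + 90 = 406 → 406 − 360 = 46°
+138° (split-comp 42° ↓): 46 + 138 = 184°

184°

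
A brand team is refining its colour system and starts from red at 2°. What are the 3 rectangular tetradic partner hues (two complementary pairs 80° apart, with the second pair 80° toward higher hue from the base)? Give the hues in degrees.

82°, 182°, 262°

A rectangular tetradic uses two complementary pairs 80° apart: offsets 0°, 80°, 180°, 260°.
2 + 80 = 82°
2 + 180 = 182°
2 + 260 = 262°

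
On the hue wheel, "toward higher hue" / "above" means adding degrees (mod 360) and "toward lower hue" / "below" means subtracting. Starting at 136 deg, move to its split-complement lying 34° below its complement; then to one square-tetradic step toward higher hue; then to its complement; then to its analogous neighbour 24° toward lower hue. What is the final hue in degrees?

168°

136 + 146 = 282°   (split-comp 34° ↓)
282 + 90 = 372 → 372 − 360 = 12°   (square ↑)
12 + 180 = 192°   (complement)
192 − 24 = 168°   (analog 24° ↓)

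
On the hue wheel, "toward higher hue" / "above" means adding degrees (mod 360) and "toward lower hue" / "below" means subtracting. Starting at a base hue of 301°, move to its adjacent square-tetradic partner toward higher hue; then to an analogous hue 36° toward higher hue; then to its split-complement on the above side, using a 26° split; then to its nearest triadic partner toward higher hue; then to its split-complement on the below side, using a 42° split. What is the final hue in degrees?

171°

301 + 90 = 391 → 391 − 360 = 31°   (square ↑)
31 + 36 = 67°   (analog 36° ↑)
67 + 206 = 273°   (split-comp 26° ↑)
273 + 120 = 393 → 393 − 360 = 33°   (triadic ↑)
33 + 138 = 171°   (split-comp 42° ↓)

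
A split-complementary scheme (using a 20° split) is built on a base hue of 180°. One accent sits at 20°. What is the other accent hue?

340°

Split-complementary hues sit 20° either side of the complement.
Complement of the base 180°: 180 + 180 = 360 → 360 − 360 = 0°
The given accent 20° is 20° one side of 0°; the other accent sits 20° the other side: 0 − 20 = -20 → -20 + 360 = 340°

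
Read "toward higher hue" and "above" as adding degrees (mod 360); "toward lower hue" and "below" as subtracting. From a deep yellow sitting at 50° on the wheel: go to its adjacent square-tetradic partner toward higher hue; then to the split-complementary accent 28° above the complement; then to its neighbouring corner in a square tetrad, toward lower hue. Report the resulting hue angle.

258°

square ↑ +90°: 50 + 90 = 140°
split-comp 28° ↑ +208°: 140 + 208 = 348°
square ↓ −90°: 348 − 90 = 258°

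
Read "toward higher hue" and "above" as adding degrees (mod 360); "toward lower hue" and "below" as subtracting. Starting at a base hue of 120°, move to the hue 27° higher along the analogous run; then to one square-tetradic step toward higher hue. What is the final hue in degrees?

237°

analog 27° ↑ +27°: 120 + 27 = 147°
square ↑ +90°: 147 + 90 = 237°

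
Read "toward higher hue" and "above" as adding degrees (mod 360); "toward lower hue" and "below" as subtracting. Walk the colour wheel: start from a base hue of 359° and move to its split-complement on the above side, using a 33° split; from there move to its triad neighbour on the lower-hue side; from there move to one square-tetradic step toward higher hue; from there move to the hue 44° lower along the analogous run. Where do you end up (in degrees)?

359 + 213 = 572 → 572 − 360 = 212°   (split-comp 33° ↑)
212 − 120 = 92°   (triadic ↓)
92 + 90 = 182°   (square ↑)
182 − 44 = 138°   (analog 44° ↓)

138°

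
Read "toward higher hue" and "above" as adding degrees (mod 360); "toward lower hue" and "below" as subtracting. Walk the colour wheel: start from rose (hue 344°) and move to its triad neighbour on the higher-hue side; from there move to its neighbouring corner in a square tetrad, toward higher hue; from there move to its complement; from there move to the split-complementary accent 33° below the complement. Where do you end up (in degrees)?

161°

triadic ↑ +120°: 344 + 120 = 464 → 464 − 360 = 104°
square ↑ +90°: 104 + 90 = 194°
complement +180°: 194 + 180 = 374 → 374 − 360 = 14°
split-comp 33° ↓ +147°: 14 + 147 = 161°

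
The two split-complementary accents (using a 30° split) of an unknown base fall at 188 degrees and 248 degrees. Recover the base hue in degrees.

38°

The accents sit 30° either side of the complement, so the complement is their short-arc midpoint on the wheel.
Short-arc midpoint of 188° and 248°: 218°.
Base is 180° from the complement: 218 − 180 = 38°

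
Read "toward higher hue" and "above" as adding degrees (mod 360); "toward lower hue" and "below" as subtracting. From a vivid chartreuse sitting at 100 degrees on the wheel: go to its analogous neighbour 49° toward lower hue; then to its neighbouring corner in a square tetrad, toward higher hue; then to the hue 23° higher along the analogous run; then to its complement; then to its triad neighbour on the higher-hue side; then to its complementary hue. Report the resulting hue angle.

284°

−49° (analog 49° ↓): 100 − 49 = 51°
+90° (square ↑): 51 + 90 = 141°
+23° (analog 23° ↑): 141 + 23 = 164°
+180° (complement): 164 + 180 = 344°
+120° (triadic ↑): 344 + 120 = 464 → 464 − 360 = 104°
+180° (complement): 104 + 180 = 284°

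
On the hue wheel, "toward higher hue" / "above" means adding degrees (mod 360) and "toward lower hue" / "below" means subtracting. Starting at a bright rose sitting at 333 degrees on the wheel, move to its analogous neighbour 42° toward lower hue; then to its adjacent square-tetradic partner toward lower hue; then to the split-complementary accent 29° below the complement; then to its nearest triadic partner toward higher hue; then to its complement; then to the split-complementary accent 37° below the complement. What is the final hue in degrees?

75°

analog 42° ↓ −42°: 333 − 42 = 291°
square ↓ −90°: 291 − 90 = 201°
split-comp 29° ↓ +151°: 201 + 151 = 352°
triadic ↑ +120°: 352 + 120 = 472 → 472 − 360 = 112°
complement +180°: 112 + 180 = 292°
split-comp 37° ↓ +143°: 292 + 143 = 435 → 435 − 360 = 75°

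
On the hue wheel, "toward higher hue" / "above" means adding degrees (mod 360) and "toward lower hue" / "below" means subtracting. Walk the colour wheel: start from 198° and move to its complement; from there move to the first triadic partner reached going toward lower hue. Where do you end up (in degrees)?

complement +180°: 198 + 180 = 378 → 378 − 360 = 18°
triadic ↓ −120°: 18 − 120 = -102 → -102 + 360 = 258°

258°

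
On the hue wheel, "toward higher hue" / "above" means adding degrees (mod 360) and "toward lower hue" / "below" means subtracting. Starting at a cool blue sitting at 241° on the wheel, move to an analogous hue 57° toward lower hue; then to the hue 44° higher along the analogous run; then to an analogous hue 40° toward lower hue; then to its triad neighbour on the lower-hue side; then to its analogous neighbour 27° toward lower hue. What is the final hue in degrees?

41°

analog 57° ↓ −57°: 241 − 57 = 184°
analog 44° ↑ +44°: 184 + 44 = 228°
analog 40° ↓ −40°: 228 − 40 = 188°
triadic ↓ −120°: 188 − 120 = 68°
analog 27° ↓ −27°: 68 − 27 = 41°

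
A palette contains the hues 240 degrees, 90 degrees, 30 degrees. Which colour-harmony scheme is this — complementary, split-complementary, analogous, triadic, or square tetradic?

Sort the hues: 30°, 90°, 240°.
Successive gaps around the wheel: 60°, 150°, 150°.
Two 150° gaps and one 60° gap — a base hue opposite a pair of accents 30° either side of its complement — is the split-complementary pattern.

split-complementary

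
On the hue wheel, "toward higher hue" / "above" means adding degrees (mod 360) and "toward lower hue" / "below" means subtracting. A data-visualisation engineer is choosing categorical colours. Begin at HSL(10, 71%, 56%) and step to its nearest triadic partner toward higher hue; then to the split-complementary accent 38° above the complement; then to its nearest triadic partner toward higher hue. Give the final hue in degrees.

108°

+120° (triadic ↑): 10 + 120 = 130°
+218° (split-comp 38° ↑): 130 + 218 = 348°
+120° (triadic ↑): 348 + 120 = 468 → 468 − 360 = 108°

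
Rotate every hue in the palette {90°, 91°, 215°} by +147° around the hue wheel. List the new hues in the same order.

237°, 238°, 2°

90 + 147 = 237°
91 + 147 = 238°
215 + 147 = 362 → 362 − 360 = 2°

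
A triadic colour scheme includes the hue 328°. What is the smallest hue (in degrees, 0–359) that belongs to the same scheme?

A triad places three hues 120° apart.
The full set through 328° is {88°, 208°, 328°}.

88°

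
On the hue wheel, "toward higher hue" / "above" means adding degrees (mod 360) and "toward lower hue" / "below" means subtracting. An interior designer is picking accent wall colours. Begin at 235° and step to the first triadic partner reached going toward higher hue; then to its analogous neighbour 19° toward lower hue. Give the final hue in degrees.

336°

+120° (triadic ↑): 235 + 120 = 355°
−19° (analog 19° ↓): 355 − 19 = 336°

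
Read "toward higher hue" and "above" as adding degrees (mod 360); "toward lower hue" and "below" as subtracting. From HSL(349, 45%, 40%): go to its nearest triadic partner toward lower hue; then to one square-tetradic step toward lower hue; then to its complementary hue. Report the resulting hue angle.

319°

349 − 120 = 229°   (triadic ↓)
229 − 90 = 139°   (square ↓)
139 + 180 = 319°   (complement)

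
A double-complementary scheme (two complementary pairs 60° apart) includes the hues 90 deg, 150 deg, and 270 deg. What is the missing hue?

330°

A rectangular tetradic uses two complementary pairs 60° apart: offsets 0°, 60°, 180°, 240°.
Among {90°, 150°, 270°}, 90° and 270° are a 180° pair.
The remaining hue 150° needs its own complement: 150 + 180 = 330°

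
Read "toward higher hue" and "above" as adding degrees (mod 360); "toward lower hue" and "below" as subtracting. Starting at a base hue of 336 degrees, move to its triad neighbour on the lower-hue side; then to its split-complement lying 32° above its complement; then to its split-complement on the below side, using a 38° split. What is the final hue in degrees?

210°

−120° (triadic ↓): 336 − 120 = 216°
+212° (split-comp 32° ↑): 216 + 212 = 428 → 428 − 360 = 68°
+142° (split-comp 38° ↓): 68 + 142 = 210°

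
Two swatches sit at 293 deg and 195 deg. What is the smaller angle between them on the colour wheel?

|293 − 195| = 98.
98 ≤ 180, so the shorter arc is 98°.

98°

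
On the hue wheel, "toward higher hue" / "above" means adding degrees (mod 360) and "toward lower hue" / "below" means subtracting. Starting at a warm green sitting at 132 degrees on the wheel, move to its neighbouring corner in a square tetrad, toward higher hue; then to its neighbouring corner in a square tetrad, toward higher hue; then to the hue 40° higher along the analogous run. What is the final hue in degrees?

352°

square ↑ +90°: 132 + 90 = 222°
square ↑ +90°: 222 + 90 = 312°
analog 40° ↑ +40°: 312 + 40 = 352°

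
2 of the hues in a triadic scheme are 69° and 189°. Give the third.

309°

A triad places three hues 120° apart.
The full set through 69° is {69°, 189°, 309°}.
Given {69°, 189°}, the missing hue is 309°.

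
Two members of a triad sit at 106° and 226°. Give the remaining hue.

346°

A triad spaces three hues 120° apart.
The full set is {106°, 226°, 346°}.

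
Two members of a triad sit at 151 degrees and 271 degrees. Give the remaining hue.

31°

A triad spaces three hues 120° apart.
The full set is {31°, 151°, 271°}.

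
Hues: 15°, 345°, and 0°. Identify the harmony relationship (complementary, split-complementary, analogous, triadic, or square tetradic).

Sort the hues: 0°, 15°, 345°.
Successive gaps around the wheel: 15°, 330°, 15°.
A run of hues at equal small steps (15°) with one large closing gap is an analogous group.

analogous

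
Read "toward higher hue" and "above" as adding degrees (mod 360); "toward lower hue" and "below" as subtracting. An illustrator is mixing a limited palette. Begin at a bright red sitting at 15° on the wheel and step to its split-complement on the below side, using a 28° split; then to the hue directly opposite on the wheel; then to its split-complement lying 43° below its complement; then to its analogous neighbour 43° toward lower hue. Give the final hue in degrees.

+152° (split-comp 28° ↓): 15 + 152 = 167°
+180° (complement): 167 + 180 = 347°
+137° (split-comp 43° ↓): 347 + 137 = 484 → 484 − 360 = 124°
−43° (analog 43° ↓): 124 − 43 = 81°

81°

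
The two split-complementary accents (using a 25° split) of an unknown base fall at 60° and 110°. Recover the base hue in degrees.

The accents sit 25° either side of the complement, so the complement is their short-arc midpoint on the wheel.
Short-arc midpoint of 60° and 110°: 85°.
Base is 180° from the complement: 85 − 180 = -95 → -95 + 360 = 265°

265°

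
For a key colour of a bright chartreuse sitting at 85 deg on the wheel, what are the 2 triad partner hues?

A triad places three hues 120° apart.
85 + 120 = 205°
85 + 240 = 325°

205° and 325°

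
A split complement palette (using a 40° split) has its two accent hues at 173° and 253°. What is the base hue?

The accents sit 40° either side of the complement, so the complement is their short-arc midpoint on the wheel.
Short-arc midpoint of 173° and 253°: 213°.
Base is 180° from the complement: 213 − 180 = 33°

33°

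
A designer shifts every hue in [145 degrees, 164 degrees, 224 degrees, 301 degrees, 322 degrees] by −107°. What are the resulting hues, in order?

38°, 57°, 117°, 194°, 215°

145 − 107 = 38°
164 − 107 = 57°
224 − 107 = 117°
301 − 107 = 194°
322 − 107 = 215°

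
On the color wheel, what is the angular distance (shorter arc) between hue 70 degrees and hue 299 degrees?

|70 − 299| = 229.
The shorter arc is 360 − 229 = 131°.

131°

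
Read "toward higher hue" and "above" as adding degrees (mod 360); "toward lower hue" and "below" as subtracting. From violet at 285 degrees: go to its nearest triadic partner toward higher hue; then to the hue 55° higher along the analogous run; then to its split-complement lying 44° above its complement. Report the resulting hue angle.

triadic ↑ +120°: 285 + 120 = 405 → 405 − 360 = 45°
analog 55° ↑ +55°: 45 + 55 = 100°
split-comp 44° ↑ +224°: 100 + 224 = 324°

324°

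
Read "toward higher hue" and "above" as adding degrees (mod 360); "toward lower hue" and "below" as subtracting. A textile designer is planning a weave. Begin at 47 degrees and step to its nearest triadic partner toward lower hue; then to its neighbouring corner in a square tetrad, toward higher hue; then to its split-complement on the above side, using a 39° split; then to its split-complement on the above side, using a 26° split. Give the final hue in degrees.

triadic ↓ −120°: 47 − 120 = -73 → -73 + 360 = 287°
square ↑ +90°: 287 + 90 = 377 → 377 − 360 = 17°
split-comp 39° ↑ +219°: 17 + 219 = 236°
split-comp 26° ↑ +206°: 236 + 206 = 442 → 442 − 360 = 82°

82°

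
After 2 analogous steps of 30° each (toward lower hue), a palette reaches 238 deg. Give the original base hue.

298°

2 steps of 30° (toward lower hue) give a net shift of −60°.
Start = end − shift: 238 + 60 = 298°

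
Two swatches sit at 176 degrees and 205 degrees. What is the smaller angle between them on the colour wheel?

29°

|176 − 205| = 29.
29 ≤ 180, so the shorter arc is 29°.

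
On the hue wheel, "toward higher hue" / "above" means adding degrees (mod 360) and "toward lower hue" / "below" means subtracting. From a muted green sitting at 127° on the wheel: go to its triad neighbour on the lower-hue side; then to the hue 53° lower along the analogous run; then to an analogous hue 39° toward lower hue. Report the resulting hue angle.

275°

127 − 120 = 7°   (triadic ↓)
7 − 53 = -46 → -46 + 360 = 314°   (analog 53° ↓)
314 − 39 = 275°   (analog 39° ↓)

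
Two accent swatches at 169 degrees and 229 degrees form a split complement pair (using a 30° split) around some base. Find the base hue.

The accents sit 30° either side of the complement, so the complement is their short-arc midpoint on the wheel.
Short-arc midpoint of 169° and 229°: 199°.
Base is 180° from the complement: 199 − 180 = 19°

19°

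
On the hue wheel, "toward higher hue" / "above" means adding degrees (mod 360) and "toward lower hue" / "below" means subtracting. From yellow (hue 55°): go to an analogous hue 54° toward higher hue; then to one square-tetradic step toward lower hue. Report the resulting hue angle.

+54° (analog 54° ↑): 55 + 54 = 109°
−90° (square ↓): 109 − 90 = 19°

19°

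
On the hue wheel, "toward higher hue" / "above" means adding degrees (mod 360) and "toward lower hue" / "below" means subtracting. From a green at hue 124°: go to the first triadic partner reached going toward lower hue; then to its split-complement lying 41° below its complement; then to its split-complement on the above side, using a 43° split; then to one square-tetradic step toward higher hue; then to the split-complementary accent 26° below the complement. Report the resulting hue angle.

250°

triadic ↓ −120°: 124 − 120 = 4°
split-comp 41° ↓ +139°: 4 + 139 = 143°
split-comp 43° ↑ +223°: 143 + 223 = 366 → 366 − 360 = 6°
square ↑ +90°: 6 + 90 = 96°
split-comp 26° ↓ +154°: 96 + 154 = 250°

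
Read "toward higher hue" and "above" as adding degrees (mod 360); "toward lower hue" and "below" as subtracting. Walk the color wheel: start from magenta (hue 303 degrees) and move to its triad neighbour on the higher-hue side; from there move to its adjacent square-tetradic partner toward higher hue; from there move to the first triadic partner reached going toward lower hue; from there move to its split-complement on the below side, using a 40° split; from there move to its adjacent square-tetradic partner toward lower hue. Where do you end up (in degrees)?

303 + 120 = 423 → 423 − 360 = 63°   (triadic ↑)
63 + 90 = 153°   (square ↑)
153 − 120 = 33°   (triadic ↓)
33 + 140 = 173°   (split-comp 40° ↓)
173 − 90 = 83°   (square ↓)

83°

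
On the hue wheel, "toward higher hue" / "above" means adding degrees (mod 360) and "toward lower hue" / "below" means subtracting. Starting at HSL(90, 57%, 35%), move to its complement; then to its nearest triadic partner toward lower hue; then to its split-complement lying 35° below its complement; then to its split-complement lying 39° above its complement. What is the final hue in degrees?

+180° (complement): 90 + 180 = 270°
−120° (triadic ↓): 270 − 120 = 150°
+145° (split-comp 35° ↓): 150 + 145 = 295°
+219° (split-comp 39° ↑): 295 + 219 = 514 → 514 − 360 = 154°

154°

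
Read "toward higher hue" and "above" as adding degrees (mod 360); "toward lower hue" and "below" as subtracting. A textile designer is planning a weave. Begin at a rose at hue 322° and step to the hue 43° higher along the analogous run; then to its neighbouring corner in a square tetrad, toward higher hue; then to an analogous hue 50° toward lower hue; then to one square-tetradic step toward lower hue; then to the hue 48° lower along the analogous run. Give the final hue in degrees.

267°

analog 43° ↑ +43°: 322 + 43 = 365 → 365 − 360 = 5°
square ↑ +90°: 5 + 90 = 95°
analog 50° ↓ −50°: 95 − 50 = 45°
square ↓ −90°: 45 − 90 = -45 → -45 + 360 = 315°
analog 48° ↓ −48°: 315 − 48 = 267°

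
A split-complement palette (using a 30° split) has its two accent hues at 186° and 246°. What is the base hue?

The accents sit 30° either side of the complement, so the complement is their short-arc midpoint on the wheel.
Short-arc midpoint of 186° and 246°: 216°.
Base is 180° from the complement: 216 − 180 = 36°

36°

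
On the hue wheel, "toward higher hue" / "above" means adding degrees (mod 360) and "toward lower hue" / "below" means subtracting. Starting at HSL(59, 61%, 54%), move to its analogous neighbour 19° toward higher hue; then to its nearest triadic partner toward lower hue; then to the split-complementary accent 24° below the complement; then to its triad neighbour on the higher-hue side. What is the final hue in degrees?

+19° (analog 19° ↑): 59 + 19 = 78°
−120° (triadic ↓): 78 − 120 = -42 → -42 + 360 = 318°
+156° (split-comp 24° ↓): 318 + 156 = 474 → 474 − 360 = 114°
+120° (triadic ↑): 114 + 120 = 234°

234°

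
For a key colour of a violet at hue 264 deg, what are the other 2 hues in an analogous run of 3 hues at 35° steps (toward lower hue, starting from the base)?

229° and 194°

Analogous hues sit every 35° along the wheel.
264 − 35 = 229°
264 − 70 = 194°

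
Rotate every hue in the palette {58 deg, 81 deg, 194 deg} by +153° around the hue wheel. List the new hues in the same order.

211°, 234°, 347°

58 + 153 = 211°
81 + 153 = 234°
194 + 153 = 347°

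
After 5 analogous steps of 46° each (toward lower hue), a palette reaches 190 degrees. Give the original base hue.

5 steps of 46° (toward lower hue) give a net shift of −230°.
Start = end − shift: 190 + 230 = 420 → 420 − 360 = 60°

60°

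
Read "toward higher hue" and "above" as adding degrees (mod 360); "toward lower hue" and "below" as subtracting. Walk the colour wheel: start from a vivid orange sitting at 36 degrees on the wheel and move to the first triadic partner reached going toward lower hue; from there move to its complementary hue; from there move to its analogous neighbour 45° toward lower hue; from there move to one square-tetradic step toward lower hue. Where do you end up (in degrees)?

−120° (triadic ↓): 36 − 120 = -84 → -84 + 360 = 276°
+180° (complement): 276 + 180 = 456 → 456 − 360 = 96°
−45° (analog 45° ↓): 96 − 45 = 51°
−90° (square ↓): 51 − 90 = -39 → -39 + 360 = 321°

321°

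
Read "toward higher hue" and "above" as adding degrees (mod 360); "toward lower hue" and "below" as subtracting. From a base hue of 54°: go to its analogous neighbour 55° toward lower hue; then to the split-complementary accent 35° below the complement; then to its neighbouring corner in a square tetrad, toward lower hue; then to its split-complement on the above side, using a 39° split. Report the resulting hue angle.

−55° (analog 55° ↓): 54 − 55 = -1 → -1 + 360 = 359°
+145° (split-comp 35° ↓): 359 + 145 = 504 → 504 − 360 = 144°
−90° (square ↓): 144 − 90 = 54°
+219° (split-comp 39° ↑): 54 + 219 = 273°

273°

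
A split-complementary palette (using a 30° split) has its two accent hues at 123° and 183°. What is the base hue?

333°

The accents sit 30° either side of the complement, so the complement is their short-arc midpoint on the wheel.
Short-arc midpoint of 123° and 183°: 153°.
Base is 180° from the complement: 153 − 180 = -27 → -27 + 360 = 333°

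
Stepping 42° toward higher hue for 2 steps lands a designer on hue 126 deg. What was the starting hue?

42°

2 steps of 42° (toward higher hue) give a net shift of +84°.
Start = end − shift: 126 − 84 = 42°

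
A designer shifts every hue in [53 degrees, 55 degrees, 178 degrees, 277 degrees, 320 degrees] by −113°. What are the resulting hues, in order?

300°, 302°, 65°, 164°, 207°

53 − 113 = -60 → -60 + 360 = 300°
55 − 113 = -58 → -58 + 360 = 302°
178 − 113 = 65°
277 − 113 = 164°
320 − 113 = 207°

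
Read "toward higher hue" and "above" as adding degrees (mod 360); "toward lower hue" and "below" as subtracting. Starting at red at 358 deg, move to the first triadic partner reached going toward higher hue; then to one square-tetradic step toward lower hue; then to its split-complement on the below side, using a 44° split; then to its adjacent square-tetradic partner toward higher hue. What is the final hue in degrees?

+120° (triadic ↑): 358 + 120 = 478 → 478 − 360 = 118°
−90° (square ↓): 118 − 90 = 28°
+136° (split-comp 44° ↓): 28 + 136 = 164°
+90° (square ↑): 164 + 90 = 254°

254°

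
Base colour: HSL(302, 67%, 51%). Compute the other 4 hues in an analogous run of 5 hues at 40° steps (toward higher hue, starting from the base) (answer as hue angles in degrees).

342°, 22°, 62° and 102°

Analogous hues sit every 40° along the wheel.
302 + 40 = 342°
302 + 80 = 382 → 382 − 360 = 22°
302 + 120 = 422 → 422 − 360 = 62°
302 + 160 = 462 → 462 − 360 = 102°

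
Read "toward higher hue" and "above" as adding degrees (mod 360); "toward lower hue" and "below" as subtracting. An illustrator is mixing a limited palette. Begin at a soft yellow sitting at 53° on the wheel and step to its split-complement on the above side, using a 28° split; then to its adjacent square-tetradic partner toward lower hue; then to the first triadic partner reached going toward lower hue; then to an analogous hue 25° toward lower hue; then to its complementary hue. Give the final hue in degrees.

206°

+208° (split-comp 28° ↑): 53 + 208 = 261°
−90° (square ↓): 261 − 90 = 171°
−120° (triadic ↓): 171 − 120 = 51°
−25° (analog 25° ↓): 51 − 25 = 26°
+180° (complement): 26 + 180 = 206°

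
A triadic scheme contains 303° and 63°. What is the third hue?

183°

A triad spaces three hues 120° apart.
The full set is {63°, 183°, 303°}.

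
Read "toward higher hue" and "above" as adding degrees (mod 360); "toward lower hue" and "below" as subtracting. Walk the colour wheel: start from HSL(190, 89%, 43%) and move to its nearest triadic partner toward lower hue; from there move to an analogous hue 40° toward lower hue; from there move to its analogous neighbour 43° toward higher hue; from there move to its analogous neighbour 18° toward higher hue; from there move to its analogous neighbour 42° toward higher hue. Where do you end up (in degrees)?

triadic ↓ −120°: 190 − 120 = 70°
analog 40° ↓ −40°: 70 − 40 = 30°
analog 43° ↑ +43°: 30 + 43 = 73°
analog 18° ↑ +18°: 73 + 18 = 91°
analog 42° ↑ +42°: 91 + 42 = 133°

133°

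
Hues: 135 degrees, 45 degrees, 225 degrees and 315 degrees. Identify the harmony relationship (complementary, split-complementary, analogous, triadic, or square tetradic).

square tetradic

Sort the hues: 45°, 135°, 225°, 315°.
Successive gaps around the wheel: 90°, 90°, 90°, 90°.
Four hues every 90° form a square tetradic scheme.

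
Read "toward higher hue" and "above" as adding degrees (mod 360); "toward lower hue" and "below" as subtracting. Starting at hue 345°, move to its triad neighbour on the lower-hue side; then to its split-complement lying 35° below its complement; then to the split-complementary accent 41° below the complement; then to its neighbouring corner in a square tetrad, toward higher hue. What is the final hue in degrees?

239°

345 − 120 = 225°   (triadic ↓)
225 + 145 = 370 → 370 − 360 = 10°   (split-comp 35° ↓)
10 + 139 = 149°   (split-comp 41° ↓)
149 + 90 = 239°   (square ↑)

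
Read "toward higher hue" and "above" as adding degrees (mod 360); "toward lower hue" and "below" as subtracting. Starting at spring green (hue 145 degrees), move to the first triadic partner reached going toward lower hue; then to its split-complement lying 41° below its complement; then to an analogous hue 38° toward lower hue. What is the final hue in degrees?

−120° (triadic ↓): 145 − 120 = 25°
+139° (split-comp 41° ↓): 25 + 139 = 164°
−38° (analog 38° ↓): 164 − 38 = 126°

126°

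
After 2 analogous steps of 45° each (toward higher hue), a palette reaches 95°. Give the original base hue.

2 steps of 45° (toward higher hue) give a net shift of +90°.
Start = end − shift: 95 − 90 = 5°

5°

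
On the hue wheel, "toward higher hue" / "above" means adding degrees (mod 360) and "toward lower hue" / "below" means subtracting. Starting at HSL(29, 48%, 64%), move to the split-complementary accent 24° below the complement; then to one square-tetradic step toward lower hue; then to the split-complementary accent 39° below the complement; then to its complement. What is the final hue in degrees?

56°

split-comp 24° ↓ +156°: 29 + 156 = 185°
square ↓ −90°: 185 − 90 = 95°
split-comp 39° ↓ +141°: 95 + 141 = 236°
complement +180°: 236 + 180 = 416 → 416 − 360 = 56°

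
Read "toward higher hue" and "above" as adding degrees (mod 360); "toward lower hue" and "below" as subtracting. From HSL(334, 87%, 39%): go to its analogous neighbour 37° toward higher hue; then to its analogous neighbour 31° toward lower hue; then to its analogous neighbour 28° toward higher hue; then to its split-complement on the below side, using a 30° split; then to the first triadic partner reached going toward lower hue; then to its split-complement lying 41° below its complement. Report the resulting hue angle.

334 + 37 = 371 → 371 − 360 = 11°   (analog 37° ↑)
11 − 31 = -20 → -20 + 360 = 340°   (analog 31° ↓)
340 + 28 = 368 → 368 − 360 = 8°   (analog 28° ↑)
8 + 150 = 158°   (split-comp 30° ↓)
158 − 120 = 38°   (triadic ↓)
38 + 139 = 177°   (split-comp 41° ↓)

177°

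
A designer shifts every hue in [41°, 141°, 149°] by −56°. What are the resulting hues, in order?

41 − 56 = -15 → -15 + 360 = 345°
141 − 56 = 85°
149 − 56 = 93°

345°, 85°, 93°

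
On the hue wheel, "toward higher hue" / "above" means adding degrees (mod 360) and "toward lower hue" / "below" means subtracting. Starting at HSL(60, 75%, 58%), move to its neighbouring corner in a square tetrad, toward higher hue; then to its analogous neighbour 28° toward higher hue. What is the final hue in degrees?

60 + 90 = 150°   (square ↑)
150 + 28 = 178°   (analog 28° ↑)

178°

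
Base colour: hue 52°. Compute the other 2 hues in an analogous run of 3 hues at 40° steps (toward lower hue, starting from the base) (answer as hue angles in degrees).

12° and 332°

Analogous hues sit every 40° along the wheel.
52 − 40 = 12°
52 − 80 = -28 → -28 + 360 = 332°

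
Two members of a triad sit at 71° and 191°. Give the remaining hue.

A triad spaces three hues 120° apart.
The full set is {71°, 191°, 311°}.

311°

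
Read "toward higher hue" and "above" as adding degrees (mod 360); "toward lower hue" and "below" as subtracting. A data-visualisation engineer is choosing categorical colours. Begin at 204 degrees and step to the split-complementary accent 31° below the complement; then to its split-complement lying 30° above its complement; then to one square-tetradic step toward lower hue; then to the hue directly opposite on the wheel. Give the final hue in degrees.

+149° (split-comp 31° ↓): 204 + 149 = 353°
+210° (split-comp 30° ↑): 353 + 210 = 563 → 563 − 360 = 203°
−90° (square ↓): 203 − 90 = 113°
+180° (complement): 113 + 180 = 293°

293°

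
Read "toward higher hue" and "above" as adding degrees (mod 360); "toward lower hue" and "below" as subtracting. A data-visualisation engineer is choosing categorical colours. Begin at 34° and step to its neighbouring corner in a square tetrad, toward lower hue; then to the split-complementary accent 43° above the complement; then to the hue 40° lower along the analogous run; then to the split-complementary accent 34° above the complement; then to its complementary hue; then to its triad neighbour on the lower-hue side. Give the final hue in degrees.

square ↓ −90°: 34 − 90 = -56 → -56 + 360 = 304°
split-comp 43° ↑ +223°: 304 + 223 = 527 → 527 − 360 = 167°
analog 40° ↓ −40°: 167 − 40 = 127°
split-comp 34° ↑ +214°: 127 + 214 = 341°
complement +180°: 341 + 180 = 521 → 521 − 360 = 161°
triadic ↓ −120°: 161 − 120 = 41°

41°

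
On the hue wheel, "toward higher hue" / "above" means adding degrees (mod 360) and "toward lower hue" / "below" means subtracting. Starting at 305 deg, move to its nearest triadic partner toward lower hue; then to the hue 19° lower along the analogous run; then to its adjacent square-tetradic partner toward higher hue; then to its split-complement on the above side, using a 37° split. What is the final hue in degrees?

triadic ↓ −120°: 305 − 120 = 185°
analog 19° ↓ −19°: 185 − 19 = 166°
square ↑ +90°: 166 + 90 = 256°
split-comp 37° ↑ +217°: 256 + 217 = 473 → 473 − 360 = 113°

113°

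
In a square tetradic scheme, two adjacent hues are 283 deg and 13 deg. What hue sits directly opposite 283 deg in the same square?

A square tetradic scheme places four hues 90° apart; opposite corners are 180° apart.
283 + 180 = 463 → 463 − 360 = 103°

103°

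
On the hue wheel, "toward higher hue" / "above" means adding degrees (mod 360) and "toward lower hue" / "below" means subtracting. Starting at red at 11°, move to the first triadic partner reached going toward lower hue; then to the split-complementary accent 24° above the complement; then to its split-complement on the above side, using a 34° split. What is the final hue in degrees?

11 − 120 = -109 → -109 + 360 = 251°   (triadic ↓)
251 + 204 = 455 → 455 − 360 = 95°   (split-comp 24° ↑)
95 + 214 = 309°   (split-comp 34° ↑)

309°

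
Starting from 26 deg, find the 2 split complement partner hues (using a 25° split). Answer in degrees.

Complement of 26 deg: 26 + 180 = 206°
206 − 25 = 181°
206 + 25 = 231°

181° and 231°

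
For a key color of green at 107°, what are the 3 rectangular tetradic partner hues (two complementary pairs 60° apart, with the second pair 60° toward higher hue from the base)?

A rectangular tetradic uses two complementary pairs 60° apart: offsets 0°, 60°, 180°, 240°.
107 + 60 = 167°
107 + 180 = 287°
107 + 240 = 347°

167°, 287°, and 347°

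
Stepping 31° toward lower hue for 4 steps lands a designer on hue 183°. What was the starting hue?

307°

4 steps of 31° (toward lower hue) give a net shift of −124°.
Start = end − shift: 183 + 124 = 307°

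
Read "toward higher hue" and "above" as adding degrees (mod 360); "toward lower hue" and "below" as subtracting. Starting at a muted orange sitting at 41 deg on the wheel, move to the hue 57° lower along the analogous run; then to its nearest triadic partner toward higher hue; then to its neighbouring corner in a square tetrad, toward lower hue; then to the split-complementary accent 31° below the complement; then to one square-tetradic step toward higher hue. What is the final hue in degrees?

253°

41 − 57 = -16 → -16 + 360 = 344°   (analog 57° ↓)
344 + 120 = 464 → 464 − 360 = 104°   (triadic ↑)
104 − 90 = 14°   (square ↓)
14 + 149 = 163°   (split-comp 31° ↓)
163 + 90 = 253°   (square ↑)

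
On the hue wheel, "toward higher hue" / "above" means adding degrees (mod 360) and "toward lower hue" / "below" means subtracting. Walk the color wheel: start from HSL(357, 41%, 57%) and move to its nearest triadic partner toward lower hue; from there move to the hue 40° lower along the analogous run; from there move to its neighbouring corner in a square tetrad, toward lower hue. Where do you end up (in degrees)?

357 − 120 = 237°   (triadic ↓)
237 − 40 = 197°   (analog 40° ↓)
197 − 90 = 107°   (square ↓)

107°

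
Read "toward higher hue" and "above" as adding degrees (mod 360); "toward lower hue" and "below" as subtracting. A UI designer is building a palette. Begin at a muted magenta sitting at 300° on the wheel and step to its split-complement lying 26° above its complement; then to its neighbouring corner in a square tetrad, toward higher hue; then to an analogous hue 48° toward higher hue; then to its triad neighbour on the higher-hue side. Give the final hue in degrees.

300 + 206 = 506 → 506 − 360 = 146°   (split-comp 26° ↑)
146 + 90 = 236°   (square ↑)
236 + 48 = 284°   (analog 48° ↑)
284 + 120 = 404 → 404 − 360 = 44°   (triadic ↑)

44°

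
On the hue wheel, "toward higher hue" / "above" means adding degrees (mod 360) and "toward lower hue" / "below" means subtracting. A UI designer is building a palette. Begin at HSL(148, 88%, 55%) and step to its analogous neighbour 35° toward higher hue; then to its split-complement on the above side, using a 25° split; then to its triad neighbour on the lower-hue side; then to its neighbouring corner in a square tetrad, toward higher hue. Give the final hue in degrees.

358°

+35° (analog 35° ↑): 148 + 35 = 183°
+205° (split-comp 25° ↑): 183 + 205 = 388 → 388 − 360 = 28°
−120° (triadic ↓): 28 − 120 = -92 → -92 + 360 = 268°
+90° (square ↑): 268 + 90 = 358°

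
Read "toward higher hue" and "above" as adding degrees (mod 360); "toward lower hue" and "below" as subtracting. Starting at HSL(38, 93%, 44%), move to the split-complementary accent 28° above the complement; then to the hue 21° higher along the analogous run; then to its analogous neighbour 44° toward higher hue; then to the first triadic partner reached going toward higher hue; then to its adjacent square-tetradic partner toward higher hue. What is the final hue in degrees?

38 + 208 = 246°   (split-comp 28° ↑)
246 + 21 = 267°   (analog 21° ↑)
267 + 44 = 311°   (analog 44° ↑)
311 + 120 = 431 → 431 − 360 = 71°   (triadic ↑)
71 + 90 = 161°   (square ↑)

161°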